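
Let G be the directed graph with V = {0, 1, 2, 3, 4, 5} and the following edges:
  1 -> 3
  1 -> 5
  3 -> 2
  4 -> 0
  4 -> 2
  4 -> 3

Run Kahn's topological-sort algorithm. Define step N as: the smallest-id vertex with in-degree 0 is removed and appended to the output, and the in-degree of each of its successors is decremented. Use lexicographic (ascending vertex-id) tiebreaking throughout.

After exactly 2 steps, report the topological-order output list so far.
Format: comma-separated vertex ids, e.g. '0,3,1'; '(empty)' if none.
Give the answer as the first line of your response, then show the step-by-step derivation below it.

1,4

step 1: output 1; order=[1]; indeg=(1,0,2,1,0,0)
step 2: output 4; order=[1,4]; indeg=(0,0,1,0,0,0)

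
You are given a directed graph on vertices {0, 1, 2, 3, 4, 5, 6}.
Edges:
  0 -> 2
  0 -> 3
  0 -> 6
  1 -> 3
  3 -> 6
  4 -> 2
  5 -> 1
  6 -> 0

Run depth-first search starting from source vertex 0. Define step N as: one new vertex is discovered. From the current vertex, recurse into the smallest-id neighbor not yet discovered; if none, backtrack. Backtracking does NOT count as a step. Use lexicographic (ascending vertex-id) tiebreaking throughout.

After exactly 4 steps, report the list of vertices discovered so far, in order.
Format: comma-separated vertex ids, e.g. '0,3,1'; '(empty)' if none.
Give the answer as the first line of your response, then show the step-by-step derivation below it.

0,2,3,6

step 1: discover 0; path=0; order=0
step 2: discover 2; path=0>2; order=0,2
step 3: discover 3; path=0>3; order=0,2,3
step 4: discover 6; path=0>3>6; order=0,2,3,6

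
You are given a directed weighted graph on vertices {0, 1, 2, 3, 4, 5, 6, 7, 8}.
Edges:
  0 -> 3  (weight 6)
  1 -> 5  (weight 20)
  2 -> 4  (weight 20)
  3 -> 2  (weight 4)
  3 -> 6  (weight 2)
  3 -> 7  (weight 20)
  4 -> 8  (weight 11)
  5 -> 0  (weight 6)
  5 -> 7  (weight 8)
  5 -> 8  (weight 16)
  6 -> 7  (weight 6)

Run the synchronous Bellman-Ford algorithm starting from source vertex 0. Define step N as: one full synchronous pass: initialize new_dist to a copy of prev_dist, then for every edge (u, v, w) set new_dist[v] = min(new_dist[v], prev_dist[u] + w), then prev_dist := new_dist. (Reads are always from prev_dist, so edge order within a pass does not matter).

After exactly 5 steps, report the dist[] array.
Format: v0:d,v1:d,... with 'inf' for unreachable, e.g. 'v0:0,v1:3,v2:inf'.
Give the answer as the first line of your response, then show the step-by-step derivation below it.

v0:0,v1:inf,v2:10,v3:6,v4:30,v5:inf,v6:8,v7:14,v8:41

step 1: dist = v0:0,v1:inf,v2:inf,v3:6,v4:inf,v5:inf,v6:inf,v7:inf,v8:inf
step 2: dist = v0:0,v1:inf,v2:10,v3:6,v4:inf,v5:inf,v6:8,v7:26,v8:inf
step 3: dist = v0:0,v1:inf,v2:10,v3:6,v4:30,v5:inf,v6:8,v7:14,v8:inf
step 4: dist = v0:0,v1:inf,v2:10,v3:6,v4:30,v5:inf,v6:8,v7:14,v8:41
step 5: dist = v0:0,v1:inf,v2:10,v3:6,v4:30,v5:inf,v6:8,v7:14,v8:41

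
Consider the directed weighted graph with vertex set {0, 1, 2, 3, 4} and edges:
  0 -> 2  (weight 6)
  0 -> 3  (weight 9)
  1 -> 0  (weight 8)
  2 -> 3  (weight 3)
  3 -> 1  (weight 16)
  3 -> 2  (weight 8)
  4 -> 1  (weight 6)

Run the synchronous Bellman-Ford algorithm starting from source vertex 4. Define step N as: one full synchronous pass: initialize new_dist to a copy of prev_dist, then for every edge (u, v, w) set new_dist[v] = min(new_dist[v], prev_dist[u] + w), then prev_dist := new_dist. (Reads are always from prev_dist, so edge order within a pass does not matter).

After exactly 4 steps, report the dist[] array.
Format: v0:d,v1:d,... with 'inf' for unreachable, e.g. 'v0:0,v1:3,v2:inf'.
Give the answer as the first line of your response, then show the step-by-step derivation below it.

v0:14,v1:6,v2:20,v3:23,v4:0

step 1: dist = v0:inf,v1:6,v2:inf,v3:inf,v4:0
step 2: dist = v0:14,v1:6,v2:inf,v3:inf,v4:0
step 3: dist = v0:14,v1:6,v2:20,v3:23,v4:0
step 4: dist = v0:14,v1:6,v2:20,v3:23,v4:0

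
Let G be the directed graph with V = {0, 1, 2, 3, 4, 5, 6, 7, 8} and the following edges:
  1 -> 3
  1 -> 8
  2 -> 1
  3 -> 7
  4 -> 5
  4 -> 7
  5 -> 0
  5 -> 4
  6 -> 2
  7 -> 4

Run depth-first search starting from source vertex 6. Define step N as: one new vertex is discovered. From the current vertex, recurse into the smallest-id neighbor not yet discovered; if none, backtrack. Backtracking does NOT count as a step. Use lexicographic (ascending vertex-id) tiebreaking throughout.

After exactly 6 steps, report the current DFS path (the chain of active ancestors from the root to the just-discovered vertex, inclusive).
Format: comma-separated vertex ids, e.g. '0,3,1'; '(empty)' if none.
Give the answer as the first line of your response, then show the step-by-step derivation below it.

6,2,1,3,7,4

step 1: discover 6; path=6; order=6
step 2: discover 2; path=6>2; order=6,2
step 3: discover 1; path=6>2>1; order=6,2,1
step 4: discover 3; path=6>2>1>3; order=6,2,1,3
step 5: discover 7; path=6>2>1>3>7; order=6,2,1,3,7
step 6: discover 4; path=6>2>1>3>7>4; order=6,2,1,3,7,4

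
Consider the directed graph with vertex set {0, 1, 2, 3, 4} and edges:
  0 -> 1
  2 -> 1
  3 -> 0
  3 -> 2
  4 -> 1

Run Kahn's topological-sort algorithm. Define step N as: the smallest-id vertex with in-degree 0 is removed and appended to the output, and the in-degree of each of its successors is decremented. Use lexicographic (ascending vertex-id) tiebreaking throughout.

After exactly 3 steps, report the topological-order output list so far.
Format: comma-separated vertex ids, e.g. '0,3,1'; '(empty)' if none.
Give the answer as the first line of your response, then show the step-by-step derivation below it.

3,0,2

step 1: output 3; order=[3]; indeg=(0,3,0,0,0)
step 2: output 0; order=[3,0]; indeg=(0,2,0,0,0)
step 3: output 2; order=[3,0,2]; indeg=(0,1,0,0,0)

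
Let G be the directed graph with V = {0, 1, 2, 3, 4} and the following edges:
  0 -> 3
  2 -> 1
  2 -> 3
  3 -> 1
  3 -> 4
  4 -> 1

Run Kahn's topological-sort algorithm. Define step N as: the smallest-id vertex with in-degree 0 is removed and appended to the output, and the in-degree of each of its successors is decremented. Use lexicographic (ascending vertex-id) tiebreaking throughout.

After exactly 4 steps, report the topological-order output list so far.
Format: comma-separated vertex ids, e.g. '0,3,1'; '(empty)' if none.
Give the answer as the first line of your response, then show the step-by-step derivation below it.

0,2,3,4

step 1: output 0; order=[0]; indeg=(0,3,0,1,1)
step 2: output 2; order=[0,2]; indeg=(0,2,0,0,1)
step 3: output 3; order=[0,2,3]; indeg=(0,1,0,0,0)
step 4: output 4; order=[0,2,3,4]; indeg=(0,0,0,0,0)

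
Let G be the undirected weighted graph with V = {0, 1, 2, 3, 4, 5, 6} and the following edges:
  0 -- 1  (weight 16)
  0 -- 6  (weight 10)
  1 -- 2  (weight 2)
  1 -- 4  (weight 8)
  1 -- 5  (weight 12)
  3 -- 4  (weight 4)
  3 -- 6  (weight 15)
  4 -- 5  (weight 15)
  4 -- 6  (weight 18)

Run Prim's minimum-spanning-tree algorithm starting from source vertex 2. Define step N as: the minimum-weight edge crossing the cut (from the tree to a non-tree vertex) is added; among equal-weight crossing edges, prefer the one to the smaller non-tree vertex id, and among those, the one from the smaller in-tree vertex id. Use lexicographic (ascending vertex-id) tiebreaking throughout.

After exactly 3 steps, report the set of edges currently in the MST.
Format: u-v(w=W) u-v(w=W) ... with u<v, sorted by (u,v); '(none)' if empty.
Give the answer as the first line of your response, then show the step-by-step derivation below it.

1-2(w=2) 1-4(w=8) 3-4(w=4)

step 1: add edge 1-2 (w=2); MST = {1-2(w=2)}
step 2: add edge 1-4 (w=8); MST = {1-2(w=2) 1-4(w=8)}
step 3: add edge 3-4 (w=4); MST = {1-2(w=2) 1-4(w=8) 3-4(w=4)}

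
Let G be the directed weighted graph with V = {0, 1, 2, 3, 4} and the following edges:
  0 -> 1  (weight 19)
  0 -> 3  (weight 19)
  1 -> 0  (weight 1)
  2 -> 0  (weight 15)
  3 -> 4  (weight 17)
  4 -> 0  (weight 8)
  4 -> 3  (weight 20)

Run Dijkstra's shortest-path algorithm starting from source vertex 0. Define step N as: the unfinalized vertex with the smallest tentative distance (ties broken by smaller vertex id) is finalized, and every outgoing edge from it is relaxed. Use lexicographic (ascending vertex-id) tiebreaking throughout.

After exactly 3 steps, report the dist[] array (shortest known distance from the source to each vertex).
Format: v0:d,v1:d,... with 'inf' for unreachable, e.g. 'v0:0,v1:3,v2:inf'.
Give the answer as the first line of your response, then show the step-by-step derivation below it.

v0:0,v1:19,v2:inf,v3:19,v4:36

step 1: dist = v0:0,v1:19,v2:inf,v3:19,v4:inf
step 2: dist = v0:0,v1:19,v2:inf,v3:19,v4:inf
step 3: dist = v0:0,v1:19,v2:inf,v3:19,v4:36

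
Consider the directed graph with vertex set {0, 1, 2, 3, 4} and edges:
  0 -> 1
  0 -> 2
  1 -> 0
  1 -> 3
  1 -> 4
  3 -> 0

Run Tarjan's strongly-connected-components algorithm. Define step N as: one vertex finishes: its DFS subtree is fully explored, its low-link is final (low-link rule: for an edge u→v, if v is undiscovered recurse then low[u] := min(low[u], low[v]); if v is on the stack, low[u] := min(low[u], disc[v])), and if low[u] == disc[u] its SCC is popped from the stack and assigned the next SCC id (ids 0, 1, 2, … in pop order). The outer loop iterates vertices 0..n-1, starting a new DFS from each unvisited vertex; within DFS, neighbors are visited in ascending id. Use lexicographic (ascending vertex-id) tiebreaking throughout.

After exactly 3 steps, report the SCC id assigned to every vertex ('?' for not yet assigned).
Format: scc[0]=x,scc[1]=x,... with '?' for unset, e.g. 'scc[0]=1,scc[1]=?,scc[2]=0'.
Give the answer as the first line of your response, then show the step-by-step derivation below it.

scc[0]=?,scc[1]=?,scc[2]=?,scc[3]=?,scc[4]=0

step 1: low=(low[0]=0,low[1]=0,low[2]=?,low[3]=0,low[4]=?); scc=(scc[0]=?,scc[1]=?,scc[2]=?,scc[3]=?,scc[4]=?)
step 2: low=(low[0]=0,low[1]=0,low[2]=?,low[3]=0,low[4]=3); scc=(scc[0]=?,scc[1]=?,scc[2]=?,scc[3]=?,scc[4]=0)
step 3: low=(low[0]=0,low[1]=0,low[2]=?,low[3]=0,low[4]=3); scc=(scc[0]=?,scc[1]=?,scc[2]=?,scc[3]=?,scc[4]=0)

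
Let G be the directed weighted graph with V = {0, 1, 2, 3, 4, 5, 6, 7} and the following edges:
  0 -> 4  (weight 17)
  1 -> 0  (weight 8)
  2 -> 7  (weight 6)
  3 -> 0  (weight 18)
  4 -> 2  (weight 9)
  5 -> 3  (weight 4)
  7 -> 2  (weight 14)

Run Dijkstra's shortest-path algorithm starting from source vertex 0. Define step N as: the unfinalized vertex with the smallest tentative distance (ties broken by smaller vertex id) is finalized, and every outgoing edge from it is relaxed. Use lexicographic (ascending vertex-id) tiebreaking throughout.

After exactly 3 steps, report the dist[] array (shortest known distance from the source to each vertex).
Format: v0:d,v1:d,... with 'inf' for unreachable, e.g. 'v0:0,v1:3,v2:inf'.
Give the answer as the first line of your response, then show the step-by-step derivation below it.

v0:0,v1:inf,v2:26,v3:inf,v4:17,v5:inf,v6:inf,v7:32

step 1: dist = v0:0,v1:inf,v2:inf,v3:inf,v4:17,v5:inf,v6:inf,v7:inf
step 2: dist = v0:0,v1:inf,v2:26,v3:inf,v4:17,v5:inf,v6:inf,v7:inf
step 3: dist = v0:0,v1:inf,v2:26,v3:inf,v4:17,v5:inf,v6:inf,v7:32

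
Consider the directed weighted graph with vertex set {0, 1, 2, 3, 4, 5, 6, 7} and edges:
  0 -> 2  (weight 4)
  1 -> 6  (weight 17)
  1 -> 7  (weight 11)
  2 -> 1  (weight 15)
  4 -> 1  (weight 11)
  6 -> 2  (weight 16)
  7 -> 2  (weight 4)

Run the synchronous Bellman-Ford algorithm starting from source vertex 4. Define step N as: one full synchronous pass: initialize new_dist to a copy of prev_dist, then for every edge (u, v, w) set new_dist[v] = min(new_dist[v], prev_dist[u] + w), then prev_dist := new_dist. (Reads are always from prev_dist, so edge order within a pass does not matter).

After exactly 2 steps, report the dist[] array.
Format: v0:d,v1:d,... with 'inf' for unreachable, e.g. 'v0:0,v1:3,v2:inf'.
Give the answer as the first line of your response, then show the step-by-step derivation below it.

v0:inf,v1:11,v2:inf,v3:inf,v4:0,v5:inf,v6:28,v7:22

step 1: dist = v0:inf,v1:11,v2:inf,v3:inf,v4:0,v5:inf,v6:inf,v7:inf
step 2: dist = v0:inf,v1:11,v2:inf,v3:inf,v4:0,v5:inf,v6:28,v7:22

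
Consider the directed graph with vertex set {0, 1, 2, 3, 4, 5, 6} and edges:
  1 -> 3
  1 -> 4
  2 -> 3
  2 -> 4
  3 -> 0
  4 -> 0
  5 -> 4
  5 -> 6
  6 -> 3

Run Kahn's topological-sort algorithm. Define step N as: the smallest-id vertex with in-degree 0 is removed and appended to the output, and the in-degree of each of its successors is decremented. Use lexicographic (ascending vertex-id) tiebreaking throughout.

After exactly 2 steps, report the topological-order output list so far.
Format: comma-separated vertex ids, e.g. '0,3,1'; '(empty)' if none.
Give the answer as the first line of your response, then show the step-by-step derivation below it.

1,2

step 1: output 1; order=[1]; indeg=(2,0,0,2,2,0,1)
step 2: output 2; order=[1,2]; indeg=(2,0,0,1,1,0,1)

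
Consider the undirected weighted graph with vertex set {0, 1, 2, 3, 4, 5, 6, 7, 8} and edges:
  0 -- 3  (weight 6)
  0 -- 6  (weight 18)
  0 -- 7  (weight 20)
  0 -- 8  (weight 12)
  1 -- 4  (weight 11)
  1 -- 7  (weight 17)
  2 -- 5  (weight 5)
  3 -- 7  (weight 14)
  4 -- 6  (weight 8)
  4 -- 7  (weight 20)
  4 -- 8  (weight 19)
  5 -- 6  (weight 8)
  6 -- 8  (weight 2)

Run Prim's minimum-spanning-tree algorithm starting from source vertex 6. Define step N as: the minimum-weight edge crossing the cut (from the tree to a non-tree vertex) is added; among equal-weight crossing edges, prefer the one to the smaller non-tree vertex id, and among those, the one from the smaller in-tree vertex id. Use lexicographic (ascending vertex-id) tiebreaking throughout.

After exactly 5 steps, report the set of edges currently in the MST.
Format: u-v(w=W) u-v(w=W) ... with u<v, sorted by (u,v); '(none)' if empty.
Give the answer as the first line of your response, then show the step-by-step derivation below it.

1-4(w=11) 2-5(w=5) 4-6(w=8) 5-6(w=8) 6-8(w=2)

step 1: add edge 6-8 (w=2); MST = {6-8(w=2)}
step 2: add edge 4-6 (w=8); MST = {4-6(w=8) 6-8(w=2)}
step 3: add edge 5-6 (w=8); MST = {4-6(w=8) 5-6(w=8) 6-8(w=2)}
step 4: add edge 2-5 (w=5); MST = {2-5(w=5) 4-6(w=8) 5-6(w=8) 6-8(w=2)}
step 5: add edge 1-4 (w=11); MST = {1-4(w=11) 2-5(w=5) 4-6(w=8) 5-6(w=8) 6-8(w=2)}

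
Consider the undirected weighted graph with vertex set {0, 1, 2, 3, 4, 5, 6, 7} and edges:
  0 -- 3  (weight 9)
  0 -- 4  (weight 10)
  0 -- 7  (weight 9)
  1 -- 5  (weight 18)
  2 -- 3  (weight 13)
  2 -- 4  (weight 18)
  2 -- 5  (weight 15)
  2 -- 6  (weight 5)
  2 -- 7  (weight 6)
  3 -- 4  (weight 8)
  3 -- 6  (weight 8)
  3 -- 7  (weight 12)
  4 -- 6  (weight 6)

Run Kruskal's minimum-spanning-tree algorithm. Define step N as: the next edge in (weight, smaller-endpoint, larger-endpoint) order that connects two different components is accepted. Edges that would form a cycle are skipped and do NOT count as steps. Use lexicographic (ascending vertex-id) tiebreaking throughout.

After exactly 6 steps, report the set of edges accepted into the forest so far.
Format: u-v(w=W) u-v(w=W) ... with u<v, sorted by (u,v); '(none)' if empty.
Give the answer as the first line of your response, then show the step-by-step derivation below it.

0-3(w=9) 2-5(w=15) 2-6(w=5) 2-7(w=6) 3-4(w=8) 4-6(w=6)

step 1: add edge 2-6 (w=5); MST = {2-6(w=5)}
step 2: add edge 2-7 (w=6); MST = {2-6(w=5) 2-7(w=6)}
step 3: add edge 4-6 (w=6); MST = {2-6(w=5) 2-7(w=6) 4-6(w=6)}
step 4: add edge 3-4 (w=8); MST = {2-6(w=5) 2-7(w=6) 3-4(w=8) 4-6(w=6)}
step 5: add edge 0-3 (w=9); MST = {0-3(w=9) 2-6(w=5) 2-7(w=6) 3-4(w=8) 4-6(w=6)}
step 6: add edge 2-5 (w=15); MST = {0-3(w=9) 2-5(w=15) 2-6(w=5) 2-7(w=6) 3-4(w=8) 4-6(w=6)}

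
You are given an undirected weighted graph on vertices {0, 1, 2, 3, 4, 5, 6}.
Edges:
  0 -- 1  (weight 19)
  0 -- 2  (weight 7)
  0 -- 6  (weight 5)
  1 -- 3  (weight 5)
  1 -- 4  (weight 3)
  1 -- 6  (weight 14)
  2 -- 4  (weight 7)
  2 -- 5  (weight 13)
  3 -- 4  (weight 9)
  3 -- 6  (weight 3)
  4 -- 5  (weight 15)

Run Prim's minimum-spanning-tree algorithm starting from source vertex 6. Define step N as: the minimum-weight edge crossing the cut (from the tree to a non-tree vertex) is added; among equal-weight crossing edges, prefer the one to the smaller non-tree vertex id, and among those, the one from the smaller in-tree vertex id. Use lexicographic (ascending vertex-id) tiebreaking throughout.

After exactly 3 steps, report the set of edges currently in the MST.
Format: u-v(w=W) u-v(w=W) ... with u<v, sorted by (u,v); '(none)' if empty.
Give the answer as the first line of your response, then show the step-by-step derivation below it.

0-6(w=5) 1-3(w=5) 3-6(w=3)

step 1: add edge 3-6 (w=3); MST = {3-6(w=3)}
step 2: add edge 0-6 (w=5); MST = {0-6(w=5) 3-6(w=3)}
step 3: add edge 1-3 (w=5); MST = {0-6(w=5) 1-3(w=5) 3-6(w=3)}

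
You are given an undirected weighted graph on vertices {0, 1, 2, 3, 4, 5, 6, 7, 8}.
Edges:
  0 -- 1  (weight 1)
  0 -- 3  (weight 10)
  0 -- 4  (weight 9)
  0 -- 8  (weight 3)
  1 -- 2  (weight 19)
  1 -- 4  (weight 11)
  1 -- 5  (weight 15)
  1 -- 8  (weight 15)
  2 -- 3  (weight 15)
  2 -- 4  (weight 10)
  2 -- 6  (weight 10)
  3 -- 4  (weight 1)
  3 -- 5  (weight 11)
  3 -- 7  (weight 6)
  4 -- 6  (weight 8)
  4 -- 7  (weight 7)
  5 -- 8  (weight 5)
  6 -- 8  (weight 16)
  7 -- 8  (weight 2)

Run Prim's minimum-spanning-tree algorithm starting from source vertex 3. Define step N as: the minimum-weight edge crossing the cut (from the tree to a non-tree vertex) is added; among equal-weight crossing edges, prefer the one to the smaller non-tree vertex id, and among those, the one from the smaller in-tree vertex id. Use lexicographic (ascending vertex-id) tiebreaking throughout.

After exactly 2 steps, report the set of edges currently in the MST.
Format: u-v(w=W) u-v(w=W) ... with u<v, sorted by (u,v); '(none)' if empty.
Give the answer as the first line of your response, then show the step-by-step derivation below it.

3-4(w=1) 3-7(w=6)

step 1: add edge 3-4 (w=1); MST = {3-4(w=1)}
step 2: add edge 3-7 (w=6); MST = {3-4(w=1) 3-7(w=6)}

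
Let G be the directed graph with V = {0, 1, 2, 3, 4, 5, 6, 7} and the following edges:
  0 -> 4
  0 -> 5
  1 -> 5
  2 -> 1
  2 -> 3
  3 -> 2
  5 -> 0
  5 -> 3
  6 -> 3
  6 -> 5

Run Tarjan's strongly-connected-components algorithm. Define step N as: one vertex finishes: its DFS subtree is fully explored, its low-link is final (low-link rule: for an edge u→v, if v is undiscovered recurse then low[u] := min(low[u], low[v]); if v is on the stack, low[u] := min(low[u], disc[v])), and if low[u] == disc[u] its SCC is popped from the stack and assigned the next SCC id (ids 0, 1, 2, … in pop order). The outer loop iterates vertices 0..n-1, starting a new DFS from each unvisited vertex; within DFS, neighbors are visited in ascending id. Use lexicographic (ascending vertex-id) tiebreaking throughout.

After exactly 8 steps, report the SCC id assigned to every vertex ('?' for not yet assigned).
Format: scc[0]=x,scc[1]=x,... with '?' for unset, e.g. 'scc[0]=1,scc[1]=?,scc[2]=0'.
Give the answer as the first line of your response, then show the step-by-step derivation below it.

scc[0]=1,scc[1]=1,scc[2]=1,scc[3]=1,scc[4]=0,scc[5]=1,scc[6]=2,scc[7]=3

step 1: low=(low[0]=0,low[1]=?,low[2]=?,low[3]=?,low[4]=1,low[5]=?,low[6]=?,low[7]=?); scc=(scc[0]=?,scc[1]=?,scc[2]=?,scc[3]=?,scc[4]=0,scc[5]=?,scc[6]=?,scc[7]=?)
step 2: low=(low[0]=0,low[1]=2,low[2]=4,low[3]=3,low[4]=1,low[5]=0,low[6]=?,low[7]=?); scc=(scc[0]=?,scc[1]=?,scc[2]=?,scc[3]=?,scc[4]=0,scc[5]=?,scc[6]=?,scc[7]=?)
step 3: low=(low[0]=0,low[1]=2,low[2]=2,low[3]=3,low[4]=1,low[5]=0,low[6]=?,low[7]=?); scc=(scc[0]=?,scc[1]=?,scc[2]=?,scc[3]=?,scc[4]=0,scc[5]=?,scc[6]=?,scc[7]=?)
step 4: low=(low[0]=0,low[1]=2,low[2]=2,low[3]=2,low[4]=1,low[5]=0,low[6]=?,low[7]=?); scc=(scc[0]=?,scc[1]=?,scc[2]=?,scc[3]=?,scc[4]=0,scc[5]=?,scc[6]=?,scc[7]=?)
step 5: low=(low[0]=0,low[1]=2,low[2]=2,low[3]=2,low[4]=1,low[5]=0,low[6]=?,low[7]=?); scc=(scc[0]=?,scc[1]=?,scc[2]=?,scc[3]=?,scc[4]=0,scc[5]=?,scc[6]=?,scc[7]=?)
step 6: low=(low[0]=0,low[1]=2,low[2]=2,low[3]=2,low[4]=1,low[5]=0,low[6]=?,low[7]=?); scc=(scc[0]=1,scc[1]=1,scc[2]=1,scc[3]=1,scc[4]=0,scc[5]=1,scc[6]=?,scc[7]=?)
step 7: low=(low[0]=0,low[1]=2,low[2]=2,low[3]=2,low[4]=1,low[5]=0,low[6]=6,low[7]=?); scc=(scc[0]=1,scc[1]=1,scc[2]=1,scc[3]=1,scc[4]=0,scc[5]=1,scc[6]=2,scc[7]=?)
step 8: low=(low[0]=0,low[1]=2,low[2]=2,low[3]=2,low[4]=1,low[5]=0,low[6]=6,low[7]=7); scc=(scc[0]=1,scc[1]=1,scc[2]=1,scc[3]=1,scc[4]=0,scc[5]=1,scc[6]=2,scc[7]=3)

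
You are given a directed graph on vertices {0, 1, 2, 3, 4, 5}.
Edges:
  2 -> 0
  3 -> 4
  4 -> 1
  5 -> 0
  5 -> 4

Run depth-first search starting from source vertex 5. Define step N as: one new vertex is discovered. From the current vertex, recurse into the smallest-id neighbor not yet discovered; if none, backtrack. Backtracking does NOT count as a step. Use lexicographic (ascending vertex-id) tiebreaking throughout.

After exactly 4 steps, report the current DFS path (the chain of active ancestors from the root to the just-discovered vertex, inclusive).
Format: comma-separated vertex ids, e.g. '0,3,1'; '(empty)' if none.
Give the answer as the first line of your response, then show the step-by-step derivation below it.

5,4,1

step 1: discover 5; path=5; order=5
step 2: discover 0; path=5>0; order=5,0
step 3: discover 4; path=5>4; order=5,0,4
step 4: discover 1; path=5>4>1; order=5,0,4,1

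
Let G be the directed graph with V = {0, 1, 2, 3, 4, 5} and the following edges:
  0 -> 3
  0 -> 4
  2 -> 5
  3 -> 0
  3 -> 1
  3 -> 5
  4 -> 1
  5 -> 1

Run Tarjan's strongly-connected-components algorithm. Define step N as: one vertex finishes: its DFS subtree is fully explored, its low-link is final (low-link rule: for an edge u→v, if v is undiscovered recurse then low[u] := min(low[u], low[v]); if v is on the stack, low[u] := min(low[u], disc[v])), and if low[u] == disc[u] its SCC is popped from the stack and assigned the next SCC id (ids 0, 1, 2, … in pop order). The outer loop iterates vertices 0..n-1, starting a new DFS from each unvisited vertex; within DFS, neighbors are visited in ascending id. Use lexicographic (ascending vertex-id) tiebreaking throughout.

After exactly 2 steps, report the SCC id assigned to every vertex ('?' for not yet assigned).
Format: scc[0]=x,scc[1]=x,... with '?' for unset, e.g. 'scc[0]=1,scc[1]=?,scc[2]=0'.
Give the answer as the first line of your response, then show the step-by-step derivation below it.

scc[0]=?,scc[1]=0,scc[2]=?,scc[3]=?,scc[4]=?,scc[5]=1

step 1: low=(low[0]=0,low[1]=2,low[2]=?,low[3]=0,low[4]=?,low[5]=?); scc=(scc[0]=?,scc[1]=0,scc[2]=?,scc[3]=?,scc[4]=?,scc[5]=?)
step 2: low=(low[0]=0,low[1]=2,low[2]=?,low[3]=0,low[4]=?,low[5]=3); scc=(scc[0]=?,scc[1]=0,scc[2]=?,scc[3]=?,scc[4]=?,scc[5]=1)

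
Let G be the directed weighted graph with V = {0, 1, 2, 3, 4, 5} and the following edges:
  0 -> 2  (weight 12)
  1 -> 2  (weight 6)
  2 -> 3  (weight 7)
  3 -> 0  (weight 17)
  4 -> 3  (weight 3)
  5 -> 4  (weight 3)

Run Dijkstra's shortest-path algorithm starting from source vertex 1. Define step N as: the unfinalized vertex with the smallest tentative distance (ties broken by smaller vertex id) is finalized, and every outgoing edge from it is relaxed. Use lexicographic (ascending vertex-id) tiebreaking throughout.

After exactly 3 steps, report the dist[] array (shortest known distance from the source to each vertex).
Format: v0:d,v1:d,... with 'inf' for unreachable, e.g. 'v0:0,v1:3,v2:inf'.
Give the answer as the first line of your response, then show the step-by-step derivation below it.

v0:30,v1:0,v2:6,v3:13,v4:inf,v5:inf

step 1: dist = v0:inf,v1:0,v2:6,v3:inf,v4:inf,v5:inf
step 2: dist = v0:inf,v1:0,v2:6,v3:13,v4:inf,v5:inf
step 3: dist = v0:30,v1:0,v2:6,v3:13,v4:inf,v5:inf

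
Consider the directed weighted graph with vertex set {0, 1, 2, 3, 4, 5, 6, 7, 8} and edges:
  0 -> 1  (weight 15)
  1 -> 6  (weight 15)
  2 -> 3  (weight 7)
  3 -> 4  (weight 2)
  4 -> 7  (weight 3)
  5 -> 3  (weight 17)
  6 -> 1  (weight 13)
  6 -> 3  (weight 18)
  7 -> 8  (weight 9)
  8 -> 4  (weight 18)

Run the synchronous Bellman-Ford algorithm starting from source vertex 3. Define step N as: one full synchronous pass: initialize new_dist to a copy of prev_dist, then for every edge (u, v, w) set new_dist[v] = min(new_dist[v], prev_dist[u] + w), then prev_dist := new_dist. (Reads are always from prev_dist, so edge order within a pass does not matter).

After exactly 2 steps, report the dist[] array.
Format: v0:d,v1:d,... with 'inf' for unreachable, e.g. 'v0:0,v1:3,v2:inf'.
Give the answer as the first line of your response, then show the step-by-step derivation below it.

v0:inf,v1:inf,v2:inf,v3:0,v4:2,v5:inf,v6:inf,v7:5,v8:inf

step 1: dist = v0:inf,v1:inf,v2:inf,v3:0,v4:2,v5:inf,v6:inf,v7:inf,v8:inf
step 2: dist = v0:inf,v1:inf,v2:inf,v3:0,v4:2,v5:inf,v6:inf,v7:5,v8:inf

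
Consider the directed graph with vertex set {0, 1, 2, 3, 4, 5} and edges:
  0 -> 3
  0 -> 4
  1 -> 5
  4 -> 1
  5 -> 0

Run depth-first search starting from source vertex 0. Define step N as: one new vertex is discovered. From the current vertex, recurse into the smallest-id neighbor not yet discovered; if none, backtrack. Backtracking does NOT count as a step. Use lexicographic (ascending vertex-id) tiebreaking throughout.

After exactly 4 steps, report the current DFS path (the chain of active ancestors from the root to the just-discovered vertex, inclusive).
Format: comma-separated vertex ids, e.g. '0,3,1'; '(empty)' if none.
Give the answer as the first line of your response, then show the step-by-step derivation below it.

0,4,1

step 1: discover 0; path=0; order=0
step 2: discover 3; path=0>3; order=0,3
step 3: discover 4; path=0>4; order=0,3,4
step 4: discover 1; path=0>4>1; order=0,3,4,1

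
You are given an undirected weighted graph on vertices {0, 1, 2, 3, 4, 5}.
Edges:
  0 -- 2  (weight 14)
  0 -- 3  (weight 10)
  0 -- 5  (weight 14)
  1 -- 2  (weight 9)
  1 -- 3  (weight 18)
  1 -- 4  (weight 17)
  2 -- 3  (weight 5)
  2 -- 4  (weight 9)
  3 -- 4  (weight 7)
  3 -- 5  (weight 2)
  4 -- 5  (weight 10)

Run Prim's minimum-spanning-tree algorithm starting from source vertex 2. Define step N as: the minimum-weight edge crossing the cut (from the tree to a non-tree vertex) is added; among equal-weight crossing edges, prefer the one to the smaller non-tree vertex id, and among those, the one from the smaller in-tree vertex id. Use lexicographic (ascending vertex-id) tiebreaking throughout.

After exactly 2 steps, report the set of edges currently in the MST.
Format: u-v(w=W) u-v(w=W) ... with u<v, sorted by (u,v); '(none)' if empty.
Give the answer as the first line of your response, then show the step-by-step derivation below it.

2-3(w=5) 3-5(w=2)

step 1: add edge 2-3 (w=5); MST = {2-3(w=5)}
step 2: add edge 3-5 (w=2); MST = {2-3(w=5) 3-5(w=2)}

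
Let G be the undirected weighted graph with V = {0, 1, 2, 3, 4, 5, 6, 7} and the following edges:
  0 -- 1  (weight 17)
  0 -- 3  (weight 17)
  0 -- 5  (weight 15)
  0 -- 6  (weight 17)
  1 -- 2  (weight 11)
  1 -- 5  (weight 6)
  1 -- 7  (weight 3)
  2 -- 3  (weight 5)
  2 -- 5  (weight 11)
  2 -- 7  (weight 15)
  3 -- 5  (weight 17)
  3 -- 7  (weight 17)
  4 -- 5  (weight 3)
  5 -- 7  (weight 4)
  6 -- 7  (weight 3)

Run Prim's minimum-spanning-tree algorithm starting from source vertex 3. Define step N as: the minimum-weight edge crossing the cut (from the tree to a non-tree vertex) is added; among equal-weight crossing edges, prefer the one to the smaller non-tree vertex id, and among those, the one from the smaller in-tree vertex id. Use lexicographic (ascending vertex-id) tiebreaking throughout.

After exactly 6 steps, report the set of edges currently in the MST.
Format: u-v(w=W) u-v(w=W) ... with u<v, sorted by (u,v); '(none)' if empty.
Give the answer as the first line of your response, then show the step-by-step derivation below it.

1-2(w=11) 1-7(w=3) 2-3(w=5) 4-5(w=3) 5-7(w=4) 6-7(w=3)

step 1: add edge 2-3 (w=5); MST = {2-3(w=5)}
step 2: add edge 1-2 (w=11); MST = {1-2(w=11) 2-3(w=5)}
step 3: add edge 1-7 (w=3); MST = {1-2(w=11) 1-7(w=3) 2-3(w=5)}
step 4: add edge 6-7 (w=3); MST = {1-2(w=11) 1-7(w=3) 2-3(w=5) 6-7(w=3)}
step 5: add edge 5-7 (w=4); MST = {1-2(w=11) 1-7(w=3) 2-3(w=5) 5-7(w=4) 6-7(w=3)}
step 6: add edge 4-5 (w=3); MST = {1-2(w=11) 1-7(w=3) 2-3(w=5) 4-5(w=3) 5-7(w=4) 6-7(w=3)}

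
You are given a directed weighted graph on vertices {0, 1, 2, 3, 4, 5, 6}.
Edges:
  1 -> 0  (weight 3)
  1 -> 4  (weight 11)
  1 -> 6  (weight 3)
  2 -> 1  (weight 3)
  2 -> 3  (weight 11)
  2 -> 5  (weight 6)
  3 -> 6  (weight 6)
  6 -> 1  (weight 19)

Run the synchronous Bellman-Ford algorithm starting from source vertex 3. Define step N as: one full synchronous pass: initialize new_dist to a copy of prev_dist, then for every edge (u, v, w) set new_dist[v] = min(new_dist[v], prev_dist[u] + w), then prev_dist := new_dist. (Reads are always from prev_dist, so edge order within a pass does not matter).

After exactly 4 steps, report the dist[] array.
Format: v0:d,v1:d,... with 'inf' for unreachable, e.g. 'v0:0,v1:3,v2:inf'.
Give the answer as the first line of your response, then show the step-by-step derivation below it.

v0:28,v1:25,v2:inf,v3:0,v4:36,v5:inf,v6:6

step 1: dist = v0:inf,v1:inf,v2:inf,v3:0,v4:inf,v5:inf,v6:6
step 2: dist = v0:inf,v1:25,v2:inf,v3:0,v4:inf,v5:inf,v6:6
step 3: dist = v0:28,v1:25,v2:inf,v3:0,v4:36,v5:inf,v6:6
step 4: dist = v0:28,v1:25,v2:inf,v3:0,v4:36,v5:inf,v6:6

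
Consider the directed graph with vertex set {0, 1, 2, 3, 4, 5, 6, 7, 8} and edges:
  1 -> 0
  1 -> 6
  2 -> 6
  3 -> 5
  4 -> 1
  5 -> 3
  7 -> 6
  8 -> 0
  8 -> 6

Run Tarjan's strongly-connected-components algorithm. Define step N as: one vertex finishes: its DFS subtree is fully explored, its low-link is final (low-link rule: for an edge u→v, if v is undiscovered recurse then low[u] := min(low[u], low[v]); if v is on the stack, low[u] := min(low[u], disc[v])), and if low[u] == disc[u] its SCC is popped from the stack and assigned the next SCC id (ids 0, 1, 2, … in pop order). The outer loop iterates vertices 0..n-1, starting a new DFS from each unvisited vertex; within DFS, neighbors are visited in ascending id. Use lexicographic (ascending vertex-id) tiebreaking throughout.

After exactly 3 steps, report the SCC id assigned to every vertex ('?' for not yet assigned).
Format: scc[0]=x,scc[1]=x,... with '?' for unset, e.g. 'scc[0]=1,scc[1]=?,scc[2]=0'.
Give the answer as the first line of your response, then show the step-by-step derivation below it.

scc[0]=0,scc[1]=2,scc[2]=?,scc[3]=?,scc[4]=?,scc[5]=?,scc[6]=1,scc[7]=?,scc[8]=?

step 1: low=(low[0]=0,low[1]=?,low[2]=?,low[3]=?,low[4]=?,low[5]=?,low[6]=?,low[7]=?,low[8]=?); scc=(scc[0]=0,scc[1]=?,scc[2]=?,scc[3]=?,scc[4]=?,scc[5]=?,scc[6]=?,scc[7]=?,scc[8]=?)
step 2: low=(low[0]=0,low[1]=1,low[2]=?,low[3]=?,low[4]=?,low[5]=?,low[6]=2,low[7]=?,low[8]=?); scc=(scc[0]=0,scc[1]=?,scc[2]=?,scc[3]=?,scc[4]=?,scc[5]=?,scc[6]=1,scc[7]=?,scc[8]=?)
step 3: low=(low[0]=0,low[1]=1,low[2]=?,low[3]=?,low[4]=?,low[5]=?,low[6]=2,low[7]=?,low[8]=?); scc=(scc[0]=0,scc[1]=2,scc[2]=?,scc[3]=?,scc[4]=?,scc[5]=?,scc[6]=1,scc[7]=?,scc[8]=?)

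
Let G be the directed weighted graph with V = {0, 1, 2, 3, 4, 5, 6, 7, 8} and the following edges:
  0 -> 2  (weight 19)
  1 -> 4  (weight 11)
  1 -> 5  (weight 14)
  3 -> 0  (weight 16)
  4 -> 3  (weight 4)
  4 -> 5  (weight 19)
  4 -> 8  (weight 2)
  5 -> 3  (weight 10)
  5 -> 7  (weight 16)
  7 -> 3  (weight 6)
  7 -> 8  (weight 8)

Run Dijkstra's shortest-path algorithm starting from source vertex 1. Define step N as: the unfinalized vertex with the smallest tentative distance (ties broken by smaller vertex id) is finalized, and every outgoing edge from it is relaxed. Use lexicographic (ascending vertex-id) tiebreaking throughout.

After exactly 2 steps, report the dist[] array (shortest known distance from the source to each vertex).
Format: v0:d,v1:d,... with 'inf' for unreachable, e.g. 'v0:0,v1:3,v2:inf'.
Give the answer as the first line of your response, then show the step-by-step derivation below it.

v0:inf,v1:0,v2:inf,v3:15,v4:11,v5:14,v6:inf,v7:inf,v8:13

step 1: dist = v0:inf,v1:0,v2:inf,v3:inf,v4:11,v5:14,v6:inf,v7:inf,v8:inf
step 2: dist = v0:inf,v1:0,v2:inf,v3:15,v4:11,v5:14,v6:inf,v7:inf,v8:13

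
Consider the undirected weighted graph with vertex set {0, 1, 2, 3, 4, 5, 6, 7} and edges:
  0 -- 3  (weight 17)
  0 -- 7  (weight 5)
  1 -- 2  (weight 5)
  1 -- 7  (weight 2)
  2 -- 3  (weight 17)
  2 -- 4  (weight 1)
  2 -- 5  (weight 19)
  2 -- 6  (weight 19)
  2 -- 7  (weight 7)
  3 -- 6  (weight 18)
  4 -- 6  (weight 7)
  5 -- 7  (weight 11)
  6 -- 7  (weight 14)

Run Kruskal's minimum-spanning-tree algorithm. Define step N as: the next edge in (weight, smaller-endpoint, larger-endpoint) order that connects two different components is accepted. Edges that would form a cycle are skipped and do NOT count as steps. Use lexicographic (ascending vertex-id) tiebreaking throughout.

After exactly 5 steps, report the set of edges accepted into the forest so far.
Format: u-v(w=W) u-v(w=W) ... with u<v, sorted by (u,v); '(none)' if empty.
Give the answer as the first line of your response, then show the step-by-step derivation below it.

0-7(w=5) 1-2(w=5) 1-7(w=2) 2-4(w=1) 4-6(w=7)

step 1: add edge 2-4 (w=1); MST = {2-4(w=1)}
step 2: add edge 1-7 (w=2); MST = {1-7(w=2) 2-4(w=1)}
step 3: add edge 0-7 (w=5); MST = {0-7(w=5) 1-7(w=2) 2-4(w=1)}
step 4: add edge 1-2 (w=5); MST = {0-7(w=5) 1-2(w=5) 1-7(w=2) 2-4(w=1)}
step 5: add edge 4-6 (w=7); MST = {0-7(w=5) 1-2(w=5) 1-7(w=2) 2-4(w=1) 4-6(w=7)}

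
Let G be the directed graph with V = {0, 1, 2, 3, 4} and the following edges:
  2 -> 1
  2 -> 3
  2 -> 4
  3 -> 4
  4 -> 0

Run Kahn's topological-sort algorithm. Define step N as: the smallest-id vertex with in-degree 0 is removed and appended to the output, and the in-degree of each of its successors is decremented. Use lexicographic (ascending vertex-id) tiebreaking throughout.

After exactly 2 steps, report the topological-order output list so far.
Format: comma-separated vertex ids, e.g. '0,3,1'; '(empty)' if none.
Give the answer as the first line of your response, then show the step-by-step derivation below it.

2,1

step 1: output 2; order=[2]; indeg=(1,0,0,0,1)
step 2: output 1; order=[2,1]; indeg=(1,0,0,0,1)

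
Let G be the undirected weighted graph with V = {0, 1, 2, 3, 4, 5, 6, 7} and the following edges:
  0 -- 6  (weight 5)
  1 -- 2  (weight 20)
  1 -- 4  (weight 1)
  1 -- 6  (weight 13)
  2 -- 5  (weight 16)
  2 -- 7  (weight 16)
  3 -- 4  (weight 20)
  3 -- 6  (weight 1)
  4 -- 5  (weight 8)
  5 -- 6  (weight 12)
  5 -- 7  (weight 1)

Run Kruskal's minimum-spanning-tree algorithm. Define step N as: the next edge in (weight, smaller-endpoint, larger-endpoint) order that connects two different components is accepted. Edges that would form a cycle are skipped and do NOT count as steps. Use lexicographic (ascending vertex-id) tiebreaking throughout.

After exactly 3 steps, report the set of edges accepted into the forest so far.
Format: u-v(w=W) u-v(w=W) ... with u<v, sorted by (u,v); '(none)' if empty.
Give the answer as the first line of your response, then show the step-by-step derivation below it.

1-4(w=1) 3-6(w=1) 5-7(w=1)

step 1: add edge 1-4 (w=1); MST = {1-4(w=1)}
step 2: add edge 3-6 (w=1); MST = {1-4(w=1) 3-6(w=1)}
step 3: add edge 5-7 (w=1); MST = {1-4(w=1) 3-6(w=1) 5-7(w=1)}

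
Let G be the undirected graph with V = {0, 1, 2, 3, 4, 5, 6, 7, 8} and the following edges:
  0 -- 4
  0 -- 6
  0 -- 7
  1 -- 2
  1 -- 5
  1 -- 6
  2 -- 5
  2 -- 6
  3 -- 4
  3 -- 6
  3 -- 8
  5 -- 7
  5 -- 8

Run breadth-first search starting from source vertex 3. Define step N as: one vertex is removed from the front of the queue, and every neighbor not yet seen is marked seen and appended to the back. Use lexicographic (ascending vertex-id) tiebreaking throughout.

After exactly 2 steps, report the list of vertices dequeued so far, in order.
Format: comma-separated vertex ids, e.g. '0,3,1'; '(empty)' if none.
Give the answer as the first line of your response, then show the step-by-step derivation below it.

3,4

step 1: dequeue 3; queue=[4,6,8]; order=3
step 2: dequeue 4; queue=[6,8,0]; order=3,4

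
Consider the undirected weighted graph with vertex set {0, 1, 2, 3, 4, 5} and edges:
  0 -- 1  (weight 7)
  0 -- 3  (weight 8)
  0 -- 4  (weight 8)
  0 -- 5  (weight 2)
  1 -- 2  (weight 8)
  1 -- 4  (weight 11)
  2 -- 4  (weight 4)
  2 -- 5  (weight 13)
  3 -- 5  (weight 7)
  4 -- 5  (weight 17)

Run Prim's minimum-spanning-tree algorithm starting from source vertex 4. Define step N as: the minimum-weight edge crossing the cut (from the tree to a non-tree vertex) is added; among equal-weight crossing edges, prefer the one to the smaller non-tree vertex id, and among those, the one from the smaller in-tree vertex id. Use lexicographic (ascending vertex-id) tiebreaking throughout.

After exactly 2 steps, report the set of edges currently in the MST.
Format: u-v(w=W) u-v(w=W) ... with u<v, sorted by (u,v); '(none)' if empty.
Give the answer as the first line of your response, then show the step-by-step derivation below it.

0-4(w=8) 2-4(w=4)

step 1: add edge 2-4 (w=4); MST = {2-4(w=4)}
step 2: add edge 0-4 (w=8); MST = {0-4(w=8) 2-4(w=4)}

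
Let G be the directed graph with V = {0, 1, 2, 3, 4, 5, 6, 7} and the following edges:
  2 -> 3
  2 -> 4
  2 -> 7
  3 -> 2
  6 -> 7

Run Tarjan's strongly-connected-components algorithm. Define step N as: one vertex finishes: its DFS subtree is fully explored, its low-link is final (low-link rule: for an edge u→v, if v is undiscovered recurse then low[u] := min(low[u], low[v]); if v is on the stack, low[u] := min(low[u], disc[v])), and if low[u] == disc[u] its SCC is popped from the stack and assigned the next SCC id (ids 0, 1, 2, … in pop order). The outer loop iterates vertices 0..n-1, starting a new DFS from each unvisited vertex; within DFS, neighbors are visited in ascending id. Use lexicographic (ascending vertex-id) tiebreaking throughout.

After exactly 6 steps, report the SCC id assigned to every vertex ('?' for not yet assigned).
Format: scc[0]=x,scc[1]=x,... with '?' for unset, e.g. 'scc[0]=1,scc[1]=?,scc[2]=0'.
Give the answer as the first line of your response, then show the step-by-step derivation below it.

scc[0]=0,scc[1]=1,scc[2]=4,scc[3]=4,scc[4]=2,scc[5]=?,scc[6]=?,scc[7]=3

step 1: low=(low[0]=0,low[1]=?,low[2]=?,low[3]=?,low[4]=?,low[5]=?,low[6]=?,low[7]=?); scc=(scc[0]=0,scc[1]=?,scc[2]=?,scc[3]=?,scc[4]=?,scc[5]=?,scc[6]=?,scc[7]=?)
step 2: low=(low[0]=0,low[1]=1,low[2]=?,low[3]=?,low[4]=?,low[5]=?,low[6]=?,low[7]=?); scc=(scc[0]=0,scc[1]=1,scc[2]=?,scc[3]=?,scc[4]=?,scc[5]=?,scc[6]=?,scc[7]=?)
step 3: low=(low[0]=0,low[1]=1,low[2]=2,low[3]=2,low[4]=?,low[5]=?,low[6]=?,low[7]=?); scc=(scc[0]=0,scc[1]=1,scc[2]=?,scc[3]=?,scc[4]=?,scc[5]=?,scc[6]=?,scc[7]=?)
step 4: low=(low[0]=0,low[1]=1,low[2]=2,low[3]=2,low[4]=4,low[5]=?,low[6]=?,low[7]=?); scc=(scc[0]=0,scc[1]=1,scc[2]=?,scc[3]=?,scc[4]=2,scc[5]=?,scc[6]=?,scc[7]=?)
step 5: low=(low[0]=0,low[1]=1,low[2]=2,low[3]=2,low[4]=4,low[5]=?,low[6]=?,low[7]=5); scc=(scc[0]=0,scc[1]=1,scc[2]=?,scc[3]=?,scc[4]=2,scc[5]=?,scc[6]=?,scc[7]=3)
step 6: low=(low[0]=0,low[1]=1,low[2]=2,low[3]=2,low[4]=4,low[5]=?,low[6]=?,low[7]=5); scc=(scc[0]=0,scc[1]=1,scc[2]=4,scc[3]=4,scc[4]=2,scc[5]=?,scc[6]=?,scc[7]=3)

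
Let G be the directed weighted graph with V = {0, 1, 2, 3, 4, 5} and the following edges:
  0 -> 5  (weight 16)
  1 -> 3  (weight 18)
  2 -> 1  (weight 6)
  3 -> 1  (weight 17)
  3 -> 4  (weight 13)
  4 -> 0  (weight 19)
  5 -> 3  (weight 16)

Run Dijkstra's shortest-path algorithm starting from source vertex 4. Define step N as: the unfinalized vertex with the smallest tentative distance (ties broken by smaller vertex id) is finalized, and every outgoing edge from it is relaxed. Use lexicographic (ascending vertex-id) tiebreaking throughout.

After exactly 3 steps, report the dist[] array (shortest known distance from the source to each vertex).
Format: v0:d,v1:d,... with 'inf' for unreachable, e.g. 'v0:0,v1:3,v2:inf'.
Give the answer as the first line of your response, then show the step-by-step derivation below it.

v0:19,v1:inf,v2:inf,v3:51,v4:0,v5:35

step 1: dist = v0:19,v1:inf,v2:inf,v3:inf,v4:0,v5:inf
step 2: dist = v0:19,v1:inf,v2:inf,v3:inf,v4:0,v5:35
step 3: dist = v0:19,v1:inf,v2:inf,v3:51,v4:0,v5:35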